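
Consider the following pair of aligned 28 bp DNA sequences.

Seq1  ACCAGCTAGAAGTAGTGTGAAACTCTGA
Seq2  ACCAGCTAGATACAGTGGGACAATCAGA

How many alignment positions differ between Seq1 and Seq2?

7

Mismatches occur at site 11 (A↔T), site 12 (G↔A), site 13 (T↔C), site 18 (T↔G), site 21 (A↔C), site 23 (C↔A), site 26 (T↔A).
That gives 7 mismatches out of 28 aligned sites, so the Hamming distance is 7.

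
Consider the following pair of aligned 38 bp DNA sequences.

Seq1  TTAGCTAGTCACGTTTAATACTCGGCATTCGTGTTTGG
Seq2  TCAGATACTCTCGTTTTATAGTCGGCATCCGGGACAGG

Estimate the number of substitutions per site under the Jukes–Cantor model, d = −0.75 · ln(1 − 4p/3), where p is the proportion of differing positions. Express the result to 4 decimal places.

0.3658

Mismatches occur at site 2 (T→C), site 5 (C→A), site 8 (G→C), site 11 (A→T), site 17 (A→T), site 21 (C→G), site 29 (T→C), site 32 (T→G), site 34 (T→A), site 35 (T→C), site 36 (T→A).
p = 11/38 = 0.289474.
d = −0.75 · ln(1 − (4/3)·0.289474) = −0.75 · ln(0.614035) = −0.75 · (-0.487703) = 0.3658.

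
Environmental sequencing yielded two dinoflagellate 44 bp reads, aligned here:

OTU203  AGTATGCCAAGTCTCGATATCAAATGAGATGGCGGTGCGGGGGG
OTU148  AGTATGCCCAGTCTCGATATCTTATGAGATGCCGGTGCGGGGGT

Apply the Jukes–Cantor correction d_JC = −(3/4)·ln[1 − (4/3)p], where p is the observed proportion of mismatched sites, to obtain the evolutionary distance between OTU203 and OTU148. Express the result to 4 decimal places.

0.1232

Differing sites — 9:A/C; 22:A/T; 23:A/T; 32:G/C; 44:G/T.
p = 5/44 = 0.113636.
d = −0.75 · ln(1 − (4/3)·0.113636) = −0.75 · ln(0.848485) = −0.75 · (-0.164303) = 0.1232.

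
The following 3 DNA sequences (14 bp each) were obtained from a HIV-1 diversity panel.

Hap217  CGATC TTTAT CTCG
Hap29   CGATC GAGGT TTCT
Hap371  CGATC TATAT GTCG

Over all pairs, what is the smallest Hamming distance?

2

Pairwise Hamming distances:
  Hap217 vs Hap29: 6
  Hap217 vs Hap371: 2
  Hap29 vs Hap371: 5
The smallest is 2, between Hap217 and Hap371.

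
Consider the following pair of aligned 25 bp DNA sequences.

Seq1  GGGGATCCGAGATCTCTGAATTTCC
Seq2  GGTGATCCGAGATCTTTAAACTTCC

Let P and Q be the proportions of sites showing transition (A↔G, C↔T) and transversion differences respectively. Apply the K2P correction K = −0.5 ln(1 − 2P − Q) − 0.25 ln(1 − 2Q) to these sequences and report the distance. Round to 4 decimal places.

The sequences differ at positions 3 (G/T, transversion), 16 (C/T, transition), 18 (G/A, transition), 21 (T/C, transition).
Of the 4 differences, 3 transitions and 1 transversion over 25 sites: P = 3/25 = 0.120000, Q = 1/25 = 0.040000.
d = −0.5·ln(0.720000) − 0.25·ln(0.920000) = −0.5·(-0.328504) − 0.25·(-0.083382) = 0.1851.

0.1851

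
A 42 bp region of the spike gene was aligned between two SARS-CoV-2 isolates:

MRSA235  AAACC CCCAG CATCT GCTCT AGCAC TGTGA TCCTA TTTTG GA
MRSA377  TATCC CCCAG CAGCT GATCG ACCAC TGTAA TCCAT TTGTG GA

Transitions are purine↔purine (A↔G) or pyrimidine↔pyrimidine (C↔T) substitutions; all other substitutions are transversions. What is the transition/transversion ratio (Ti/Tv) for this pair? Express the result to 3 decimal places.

The sequences differ at positions 1 (A/T, transversion), 3 (A/T, transversion), 13 (T/G, transversion), 17 (C/A, transversion), 20 (T/G, transversion), 22 (G/C, transversion), 29 (G/A, transition), 34 (T/A, transversion), 35 (A/T, transversion), 38 (T/G, transversion).
Of the 10 differences, 1 transition and 9 transversions, so Ti/Tv = 1/9 = 0.111.

0.111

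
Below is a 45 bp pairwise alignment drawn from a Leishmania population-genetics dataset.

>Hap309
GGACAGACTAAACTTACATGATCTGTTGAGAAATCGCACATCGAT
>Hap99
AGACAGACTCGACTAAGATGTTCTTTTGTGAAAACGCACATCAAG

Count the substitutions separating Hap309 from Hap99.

Mismatches occur at site 1 (G↔A), site 10 (A↔C), site 11 (A↔G), site 15 (T↔A), site 17 (C↔G), site 21 (A↔T), site 25 (G↔T), site 29 (A↔T), site 34 (T↔A), site 43 (G↔A), site 45 (T↔G).
That gives 11 mismatches out of 45 aligned sites, so the Hamming distance is 11.

11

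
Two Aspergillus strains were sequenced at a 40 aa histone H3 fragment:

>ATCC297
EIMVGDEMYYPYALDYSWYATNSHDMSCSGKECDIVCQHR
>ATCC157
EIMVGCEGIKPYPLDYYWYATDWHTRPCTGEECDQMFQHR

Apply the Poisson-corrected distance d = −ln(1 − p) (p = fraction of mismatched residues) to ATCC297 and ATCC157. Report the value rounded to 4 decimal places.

0.5108

Mismatches occur at site 6 (D→C), site 8 (M→G), site 9 (Y→I), site 10 (Y→K), site 13 (A→P), site 17 (S→Y), site 22 (N→D), site 23 (S→W), site 25 (D→T), site 26 (M→R), site 27 (S→P), site 29 (S→T), site 31 (K→E), site 35 (I→Q), site 36 (V→M), site 37 (C→F).
p = 16/40 = 0.400000.
d = −ln(1 − 0.400000) = −ln(0.600000) = 0.5108.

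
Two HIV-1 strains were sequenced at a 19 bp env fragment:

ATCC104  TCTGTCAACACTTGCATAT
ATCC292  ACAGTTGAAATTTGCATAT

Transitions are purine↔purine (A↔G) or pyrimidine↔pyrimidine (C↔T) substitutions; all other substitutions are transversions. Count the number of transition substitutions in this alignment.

Differing sites — 1:T/A (Tv); 3:T/A (Tv); 6:C/T (Ti); 7:A/G (Ti); 9:C/A (Tv); 11:C/T (Ti).
Of the 6 differences, 3 transitions and 3 transversions, so the answer is 3.

3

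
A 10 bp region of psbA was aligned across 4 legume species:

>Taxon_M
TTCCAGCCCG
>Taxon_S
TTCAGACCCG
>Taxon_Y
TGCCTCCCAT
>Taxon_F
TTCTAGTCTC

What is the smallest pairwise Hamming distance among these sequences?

3

Pairwise Hamming distances:
  Taxon_M vs Taxon_S: 3
  Taxon_M vs Taxon_Y: 5
  Taxon_M vs Taxon_F: 4
  Taxon_S vs Taxon_Y: 6
  Taxon_S vs Taxon_F: 6
  Taxon_Y vs Taxon_F: 7
The smallest is 3, between Taxon_M and Taxon_S.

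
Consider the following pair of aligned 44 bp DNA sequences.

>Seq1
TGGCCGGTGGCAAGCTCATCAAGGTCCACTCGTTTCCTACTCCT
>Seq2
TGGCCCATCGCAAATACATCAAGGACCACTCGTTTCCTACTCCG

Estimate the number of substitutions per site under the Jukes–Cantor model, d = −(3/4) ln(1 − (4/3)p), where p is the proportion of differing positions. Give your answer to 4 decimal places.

0.2082

Differing sites — 6:G/C; 7:G/A; 9:G/C; 14:G/A; 15:C/T; 16:T/A; 25:T/A; 44:T/G.
p = 8/44 = 0.181818.
d = −0.75 · ln(1 − (4/3)·0.181818) = −0.75 · ln(0.757576) = −0.75 · (-0.277631) = 0.2082.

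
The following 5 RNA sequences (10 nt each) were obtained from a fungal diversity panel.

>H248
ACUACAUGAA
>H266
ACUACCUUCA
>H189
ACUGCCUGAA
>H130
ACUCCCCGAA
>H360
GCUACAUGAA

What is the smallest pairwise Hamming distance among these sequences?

Pairwise Hamming distances:
  H248 vs H266: 3
  H248 vs H189: 2
  H248 vs H130: 3
  H248 vs H360: 1
  H266 vs H189: 3
  H266 vs H130: 4
  H266 vs H360: 4
  H189 vs H130: 2
  H189 vs H360: 3
  H130 vs H360: 4
The smallest is 1, between H248 and H360.

1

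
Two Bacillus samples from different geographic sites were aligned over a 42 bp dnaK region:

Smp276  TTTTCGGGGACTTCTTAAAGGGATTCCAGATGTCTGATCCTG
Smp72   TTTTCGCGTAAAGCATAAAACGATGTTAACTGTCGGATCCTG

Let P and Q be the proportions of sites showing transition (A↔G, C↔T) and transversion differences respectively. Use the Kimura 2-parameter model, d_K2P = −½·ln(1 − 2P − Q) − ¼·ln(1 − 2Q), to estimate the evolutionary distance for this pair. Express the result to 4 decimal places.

Mismatches occur at site 7 (G/C, transversion), site 9 (G/T, transversion), site 11 (C/A, transversion), site 12 (T/A, transversion), site 13 (T/G, transversion), site 15 (T/A, transversion), site 20 (G/A, transition), site 21 (G/C, transversion), site 25 (T/G, transversion), site 26 (C/T, transition), site 27 (C/T, transition), site 29 (G/A, transition), site 30 (A/C, transversion), site 35 (T/G, transversion).
Of the 14 differences, 4 transitions and 10 transversions over 42 sites: P = 4/42 = 0.095238, Q = 10/42 = 0.238095.
d = −0.5·ln(0.571429) − 0.25·ln(0.523810) = −0.5·(-0.559615) − 0.25·(-0.646626) = 0.4415.

0.4415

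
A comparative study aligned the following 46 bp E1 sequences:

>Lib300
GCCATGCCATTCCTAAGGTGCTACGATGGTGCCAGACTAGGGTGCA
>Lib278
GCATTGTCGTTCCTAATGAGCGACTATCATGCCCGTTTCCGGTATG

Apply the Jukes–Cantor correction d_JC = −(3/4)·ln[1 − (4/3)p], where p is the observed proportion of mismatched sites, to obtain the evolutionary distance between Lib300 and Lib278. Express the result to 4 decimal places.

Mismatches occur at site 3 (C↔A), site 4 (A↔T), site 7 (C↔T), site 9 (A↔G), site 17 (G↔T), site 19 (T↔A), site 22 (T↔G), site 25 (G↔T), site 28 (G↔C), site 29 (G↔A), site 34 (A↔C), site 36 (A↔T), site 37 (C↔T), site 39 (A↔C), site 40 (G↔C), site 44 (G↔A), site 45 (C↔T), site 46 (A↔G).
p = 18/46 = 0.391304.
d = −0.75 · ln(1 − (4/3)·0.391304) = −0.75 · ln(0.478261) = −0.75 · (-0.737599) = 0.5532.

0.5532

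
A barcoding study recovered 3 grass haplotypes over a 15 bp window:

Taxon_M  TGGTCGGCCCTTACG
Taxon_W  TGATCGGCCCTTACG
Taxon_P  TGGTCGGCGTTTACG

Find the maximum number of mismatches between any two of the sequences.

Pairwise Hamming distances:
  Taxon_M vs Taxon_W: 1
  Taxon_M vs Taxon_P: 2
  Taxon_W vs Taxon_P: 3
The largest is 3, between Taxon_W and Taxon_P.

3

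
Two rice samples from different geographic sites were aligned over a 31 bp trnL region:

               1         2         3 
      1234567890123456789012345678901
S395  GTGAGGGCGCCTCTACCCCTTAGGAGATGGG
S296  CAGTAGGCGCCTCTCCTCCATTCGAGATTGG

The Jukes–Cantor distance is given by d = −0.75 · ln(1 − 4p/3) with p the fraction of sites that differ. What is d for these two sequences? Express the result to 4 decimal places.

Differing sites — 1:G/C; 2:T/A; 4:A/T; 5:G/A; 15:A/C; 17:C/T; 20:T/A; 22:A/T; 23:G/C; 29:G/T.
p = 10/31 = 0.322581.
d = −0.75 · ln(1 − (4/3)·0.322581) = −0.75 · ln(0.569892) = −0.75 · (-0.562308) = 0.4217.

0.4217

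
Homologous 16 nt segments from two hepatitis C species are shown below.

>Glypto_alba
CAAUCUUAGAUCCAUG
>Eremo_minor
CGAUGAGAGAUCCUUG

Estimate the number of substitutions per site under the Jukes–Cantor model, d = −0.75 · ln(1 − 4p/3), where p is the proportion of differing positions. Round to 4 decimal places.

0.4042

Mismatches occur at site 2 (A→G), site 5 (C→G), site 6 (U→A), site 7 (U→G), site 14 (A→U).
p = 5/16 = 0.312500.
d = −0.75 · ln(1 − (4/3)·0.312500) = −0.75 · ln(0.583333) = −0.75 · (-0.538997) = 0.4042.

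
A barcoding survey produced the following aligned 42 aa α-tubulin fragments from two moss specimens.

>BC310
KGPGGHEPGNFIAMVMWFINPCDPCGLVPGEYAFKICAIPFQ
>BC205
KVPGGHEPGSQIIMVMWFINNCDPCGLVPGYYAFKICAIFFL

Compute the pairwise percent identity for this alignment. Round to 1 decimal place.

Mismatches occur at site 2 (G→V), site 10 (N→S), site 11 (F→Q), site 13 (A→I), site 21 (P→N), site 31 (E→Y), site 40 (P→F), site 42 (Q→L).
34 of the 42 sites match, so the percent identity is 34/42 × 100 = 81.0%.

81.0%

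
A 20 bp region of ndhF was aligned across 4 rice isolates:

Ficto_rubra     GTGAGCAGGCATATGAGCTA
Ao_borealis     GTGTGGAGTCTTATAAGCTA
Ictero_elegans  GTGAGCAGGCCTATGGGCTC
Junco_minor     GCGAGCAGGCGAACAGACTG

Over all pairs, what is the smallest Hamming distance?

3

Pairwise Hamming distances:
  Ficto_rubra vs Ao_borealis: 5
  Ficto_rubra vs Ictero_elegans: 3
  Ficto_rubra vs Junco_minor: 8
  Ao_borealis vs Ictero_elegans: 7
  Ao_borealis vs Junco_minor: 10
  Ictero_elegans vs Junco_minor: 7
The smallest is 3, between Ficto_rubra and Ictero_elegans.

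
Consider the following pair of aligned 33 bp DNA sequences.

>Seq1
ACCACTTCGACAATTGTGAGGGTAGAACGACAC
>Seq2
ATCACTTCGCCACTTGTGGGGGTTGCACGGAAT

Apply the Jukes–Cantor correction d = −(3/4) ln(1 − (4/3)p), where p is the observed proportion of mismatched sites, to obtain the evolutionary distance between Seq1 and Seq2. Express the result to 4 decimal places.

0.3390

The sequences differ at positions 2 (C/T), 10 (A/C), 13 (A/C), 19 (A/G), 24 (A/T), 26 (A/C), 30 (A/G), 31 (C/A), 33 (C/T).
p = 9/33 = 0.272727.
d = −0.75 · ln(1 − (4/3)·0.272727) = −0.75 · ln(0.636364) = −0.75 · (-0.451985) = 0.3390.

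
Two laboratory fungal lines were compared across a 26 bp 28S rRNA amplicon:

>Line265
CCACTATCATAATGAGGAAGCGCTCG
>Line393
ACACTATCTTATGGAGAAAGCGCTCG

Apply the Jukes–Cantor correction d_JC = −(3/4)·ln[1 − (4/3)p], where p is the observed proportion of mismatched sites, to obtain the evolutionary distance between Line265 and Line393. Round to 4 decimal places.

0.2222

Mismatches occur at site 1 (C↔A), site 9 (A↔T), site 12 (A↔T), site 13 (T↔G), site 17 (G↔A).
p = 5/26 = 0.192308.
d = −0.75 · ln(1 − (4/3)·0.192308) = −0.75 · ln(0.743589) = −0.75 · (-0.296267) = 0.2222.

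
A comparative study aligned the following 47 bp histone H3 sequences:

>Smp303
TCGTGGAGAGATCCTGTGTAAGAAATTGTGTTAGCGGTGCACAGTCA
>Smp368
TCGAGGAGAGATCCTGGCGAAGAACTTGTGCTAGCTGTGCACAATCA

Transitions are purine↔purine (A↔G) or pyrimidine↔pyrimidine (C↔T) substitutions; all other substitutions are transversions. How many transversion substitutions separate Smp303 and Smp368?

6

Differing sites — 4:T/A (Tv); 17:T/G (Tv); 18:G/C (Tv); 19:T/G (Tv); 25:A/C (Tv); 31:T/C (Ti); 36:G/T (Tv); 44:G/A (Ti).
Of the 8 differences, 2 transitions and 6 transversions, so the answer is 6.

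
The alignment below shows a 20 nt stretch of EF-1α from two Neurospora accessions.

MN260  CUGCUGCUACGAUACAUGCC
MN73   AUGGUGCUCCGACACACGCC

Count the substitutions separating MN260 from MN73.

5

Differing sites — 1:C/A; 4:C/G; 9:A/C; 13:U/C; 17:U/C.
That gives 5 mismatches out of 20 aligned sites, so the Hamming distance is 5.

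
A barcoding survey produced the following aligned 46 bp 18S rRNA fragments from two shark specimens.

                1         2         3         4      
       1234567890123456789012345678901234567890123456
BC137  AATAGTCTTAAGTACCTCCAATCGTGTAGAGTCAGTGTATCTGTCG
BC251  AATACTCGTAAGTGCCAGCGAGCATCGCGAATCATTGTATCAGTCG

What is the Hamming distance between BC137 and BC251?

14

Mismatches occur at site 5 (G↔C), site 8 (T↔G), site 14 (A↔G), site 17 (T↔A), site 18 (C↔G), site 20 (A↔G), site 22 (T↔G), site 24 (G↔A), site 26 (G↔C), site 27 (T↔G), site 28 (A↔C), site 31 (G↔A), site 35 (G↔T), site 42 (T↔A).
That gives 14 mismatches out of 46 aligned sites, so the Hamming distance is 14.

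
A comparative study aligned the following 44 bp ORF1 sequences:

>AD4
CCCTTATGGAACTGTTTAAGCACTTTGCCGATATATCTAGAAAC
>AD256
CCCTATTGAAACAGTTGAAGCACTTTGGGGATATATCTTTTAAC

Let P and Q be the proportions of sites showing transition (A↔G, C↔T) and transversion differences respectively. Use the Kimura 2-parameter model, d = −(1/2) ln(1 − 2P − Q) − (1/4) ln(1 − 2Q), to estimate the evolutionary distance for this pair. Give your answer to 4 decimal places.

0.2754

Mismatches occur at site 5 (T↔A, transversion), site 6 (A↔T, transversion), site 9 (G↔A, transition), site 13 (T↔A, transversion), site 17 (T↔G, transversion), site 28 (C↔G, transversion), site 29 (C↔G, transversion), site 39 (A↔T, transversion), site 40 (G↔T, transversion), site 41 (A↔T, transversion).
Of the 10 differences, 1 transition and 9 transversions over 44 sites: P = 1/44 = 0.022727, Q = 9/44 = 0.204545.
d = −0.5·ln(0.750001) − 0.25·ln(0.590910) = −0.5·(-0.287681) − 0.25·(-0.526092) = 0.2754.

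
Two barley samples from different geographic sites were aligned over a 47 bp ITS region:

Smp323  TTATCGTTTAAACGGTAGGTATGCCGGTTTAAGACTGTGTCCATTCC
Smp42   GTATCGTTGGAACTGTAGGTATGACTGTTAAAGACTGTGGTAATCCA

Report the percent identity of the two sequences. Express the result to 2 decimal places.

Mismatches occur at site 1 (T↔G), site 9 (T↔G), site 10 (A↔G), site 14 (G↔T), site 24 (C↔A), site 26 (G↔T), site 30 (T↔A), site 40 (T↔G), site 41 (C↔T), site 42 (C↔A), site 45 (T↔C), site 47 (C↔A).
35 of the 47 sites match, so the percent identity is 35/47 × 100 = 74.47%.

74.47%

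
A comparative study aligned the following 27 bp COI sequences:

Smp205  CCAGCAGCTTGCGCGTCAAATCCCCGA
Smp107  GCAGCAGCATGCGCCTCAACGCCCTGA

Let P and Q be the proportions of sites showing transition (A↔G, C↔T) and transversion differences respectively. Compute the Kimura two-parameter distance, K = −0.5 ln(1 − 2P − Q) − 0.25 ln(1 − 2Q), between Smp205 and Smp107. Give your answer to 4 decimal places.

The sequences differ at positions 1 (C/G, transversion), 9 (T/A, transversion), 15 (G/C, transversion), 20 (A/C, transversion), 21 (T/G, transversion), 25 (C/T, transition).
Of the 6 differences, 1 transition and 5 transversions over 27 sites: P = 1/27 = 0.037037, Q = 5/27 = 0.185185.
d = −0.5·ln(0.740741) − 0.25·ln(0.629630) = −0.5·(-0.300104) − 0.25·(-0.462623) = 0.2657.

0.2657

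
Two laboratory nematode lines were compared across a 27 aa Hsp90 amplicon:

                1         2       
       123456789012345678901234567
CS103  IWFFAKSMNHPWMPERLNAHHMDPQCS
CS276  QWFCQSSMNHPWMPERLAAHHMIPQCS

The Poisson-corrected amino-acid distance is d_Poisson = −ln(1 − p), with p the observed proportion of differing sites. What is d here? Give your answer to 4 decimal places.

0.2513

Differing sites — 1:I/Q; 4:F/C; 5:A/Q; 6:K/S; 18:N/A; 23:D/I.
p = 6/27 = 0.222222.
d = −ln(1 − 0.222222) = −ln(0.777778) = 0.2513.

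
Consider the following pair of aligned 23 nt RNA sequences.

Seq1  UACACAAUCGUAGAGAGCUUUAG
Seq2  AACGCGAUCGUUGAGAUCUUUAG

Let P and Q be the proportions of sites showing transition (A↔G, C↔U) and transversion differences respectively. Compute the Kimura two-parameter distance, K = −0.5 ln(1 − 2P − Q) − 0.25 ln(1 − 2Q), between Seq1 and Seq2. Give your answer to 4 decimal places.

0.2570

Mismatches occur at site 1 (U→A, transversion), site 4 (A→G, transition), site 6 (A→G, transition), site 12 (A→U, transversion), site 17 (G→U, transversion).
Of the 5 differences, 2 transitions and 3 transversions over 23 sites: P = 2/23 = 0.086957, Q = 3/23 = 0.130435.
d = −0.5·ln(0.695651) − 0.25·ln(0.739130) = −0.5·(-0.362907) − 0.25·(-0.302281) = 0.2570.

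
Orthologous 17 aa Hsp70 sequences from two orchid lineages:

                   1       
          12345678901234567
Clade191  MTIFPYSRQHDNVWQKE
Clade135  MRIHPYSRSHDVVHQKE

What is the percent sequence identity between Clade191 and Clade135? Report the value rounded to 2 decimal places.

70.59%

Mismatches occur at site 2 (T↔R), site 4 (F↔H), site 9 (Q↔S), site 12 (N↔V), site 14 (W↔H).
12 of the 17 sites match, so the percent identity is 12/17 × 100 = 70.59%.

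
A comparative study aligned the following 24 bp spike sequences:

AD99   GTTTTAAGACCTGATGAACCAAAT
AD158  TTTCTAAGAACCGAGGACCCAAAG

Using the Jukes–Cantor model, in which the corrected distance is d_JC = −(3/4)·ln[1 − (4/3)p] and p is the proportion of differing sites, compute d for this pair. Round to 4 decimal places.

Mismatches occur at site 1 (G/T), site 4 (T/C), site 10 (C/A), site 12 (T/C), site 15 (T/G), site 18 (A/C), site 24 (T/G).
p = 7/24 = 0.291667.
d = −0.75 · ln(1 − (4/3)·0.291667) = −0.75 · ln(0.611111) = −0.75 · (-0.492477) = 0.3694.

0.3694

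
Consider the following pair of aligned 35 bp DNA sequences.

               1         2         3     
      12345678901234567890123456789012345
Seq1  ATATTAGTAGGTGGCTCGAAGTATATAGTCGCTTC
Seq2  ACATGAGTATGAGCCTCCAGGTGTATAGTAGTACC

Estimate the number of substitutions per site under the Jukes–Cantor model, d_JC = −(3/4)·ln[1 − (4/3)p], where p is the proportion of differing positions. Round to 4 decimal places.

0.4582

The sequences differ at positions 2 (T/C), 5 (T/G), 10 (G/T), 12 (T/A), 14 (G/C), 18 (G/C), 20 (A/G), 23 (A/G), 30 (C/A), 32 (C/T), 33 (T/A), 34 (T/C).
p = 12/35 = 0.342857.
d = −0.75 · ln(1 − (4/3)·0.342857) = −0.75 · ln(0.542857) = −0.75 · (-0.610909) = 0.4582.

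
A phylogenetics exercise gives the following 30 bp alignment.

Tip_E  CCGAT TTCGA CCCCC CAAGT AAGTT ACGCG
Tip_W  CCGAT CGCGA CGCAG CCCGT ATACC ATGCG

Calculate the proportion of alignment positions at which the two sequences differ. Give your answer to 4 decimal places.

The sequences differ at positions 6 (T/C), 7 (T/G), 12 (C/G), 14 (C/A), 15 (C/G), 17 (A/C), 18 (A/C), 22 (A/T), 23 (G/A), 24 (T/C), 25 (T/C), 27 (C/T).
There are 12 differences over 30 sites, so p = 12/30 = 0.4000.

0.4000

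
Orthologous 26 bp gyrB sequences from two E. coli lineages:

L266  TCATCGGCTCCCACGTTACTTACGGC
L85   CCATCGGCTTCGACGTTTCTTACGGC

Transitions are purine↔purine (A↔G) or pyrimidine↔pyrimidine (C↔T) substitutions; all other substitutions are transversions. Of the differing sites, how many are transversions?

Differing sites — 1:T/C (Ti); 10:C/T (Ti); 12:C/G (Tv); 18:A/T (Tv).
Of the 4 differences, 2 transitions and 2 transversions, so the answer is 2.

2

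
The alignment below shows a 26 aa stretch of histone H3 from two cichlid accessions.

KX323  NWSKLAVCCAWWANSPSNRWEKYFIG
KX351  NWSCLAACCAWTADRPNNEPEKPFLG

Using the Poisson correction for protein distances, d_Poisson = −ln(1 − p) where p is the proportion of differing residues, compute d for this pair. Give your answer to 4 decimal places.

The sequences differ at positions 4 (K/C), 7 (V/A), 12 (W/T), 14 (N/D), 15 (S/R), 17 (S/N), 19 (R/E), 20 (W/P), 23 (Y/P), 25 (I/L).
p = 10/26 = 0.384615.
d = −ln(1 − 0.384615) = −ln(0.615385) = 0.4855.

0.4855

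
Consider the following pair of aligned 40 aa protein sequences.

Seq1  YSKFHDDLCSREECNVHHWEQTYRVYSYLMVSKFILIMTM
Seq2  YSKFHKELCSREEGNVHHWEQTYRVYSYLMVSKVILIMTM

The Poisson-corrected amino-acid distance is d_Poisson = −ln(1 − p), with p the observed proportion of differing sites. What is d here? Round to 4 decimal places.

Differing sites — 6:D/K; 7:D/E; 14:C/G; 34:F/V.
p = 4/40 = 0.100000.
d = −ln(1 − 0.100000) = −ln(0.900000) = 0.1054.

0.1054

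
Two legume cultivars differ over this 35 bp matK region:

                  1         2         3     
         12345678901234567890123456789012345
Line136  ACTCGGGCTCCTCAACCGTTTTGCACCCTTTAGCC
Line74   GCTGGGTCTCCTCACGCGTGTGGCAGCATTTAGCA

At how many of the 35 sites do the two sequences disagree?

10

Differing sites — 1:A/G; 4:C/G; 7:G/T; 15:A/C; 16:C/G; 20:T/G; 22:T/G; 26:C/G; 28:C/A; 35:C/A.
That gives 10 mismatches out of 35 aligned sites, so the Hamming distance is 10.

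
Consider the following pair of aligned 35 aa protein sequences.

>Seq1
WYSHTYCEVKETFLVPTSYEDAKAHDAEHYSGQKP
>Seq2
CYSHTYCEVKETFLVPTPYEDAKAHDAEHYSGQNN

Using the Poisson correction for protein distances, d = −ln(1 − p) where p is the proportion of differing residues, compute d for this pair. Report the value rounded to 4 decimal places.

Differing sites — 1:W/C; 18:S/P; 34:K/N; 35:P/N.
p = 4/35 = 0.114286.
d = −ln(1 − 0.114286) = −ln(0.885714) = 0.1214.

0.1214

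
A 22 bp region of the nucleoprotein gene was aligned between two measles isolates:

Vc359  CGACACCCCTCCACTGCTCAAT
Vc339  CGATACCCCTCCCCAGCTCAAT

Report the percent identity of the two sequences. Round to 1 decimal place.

86.4%

The sequences differ at positions 4 (C/T), 13 (A/C), 15 (T/A).
19 of the 22 sites match, so the percent identity is 19/22 × 100 = 86.4%.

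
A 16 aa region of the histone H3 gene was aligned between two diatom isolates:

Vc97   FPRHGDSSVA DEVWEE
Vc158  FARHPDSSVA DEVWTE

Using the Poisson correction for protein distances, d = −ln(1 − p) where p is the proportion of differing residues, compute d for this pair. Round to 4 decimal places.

The sequences differ at positions 2 (P/A), 5 (G/P), 15 (E/T).
p = 3/16 = 0.187500.
d = −ln(1 − 0.187500) = −ln(0.812500) = 0.2076.

0.2076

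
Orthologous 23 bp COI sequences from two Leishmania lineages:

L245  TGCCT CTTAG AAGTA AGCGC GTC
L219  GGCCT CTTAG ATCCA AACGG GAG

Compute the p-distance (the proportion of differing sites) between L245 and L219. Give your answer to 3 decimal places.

The sequences differ at positions 1 (T/G), 12 (A/T), 13 (G/C), 14 (T/C), 17 (G/A), 20 (C/G), 22 (T/A), 23 (C/G).
There are 8 differences over 23 sites, so p = 8/23 = 0.348.

0.348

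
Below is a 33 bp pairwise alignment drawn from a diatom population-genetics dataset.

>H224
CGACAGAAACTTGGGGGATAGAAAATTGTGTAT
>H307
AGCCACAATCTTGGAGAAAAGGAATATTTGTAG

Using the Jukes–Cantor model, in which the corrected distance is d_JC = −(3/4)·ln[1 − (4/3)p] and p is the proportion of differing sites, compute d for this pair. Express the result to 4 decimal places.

Differing sites — 1:C/A; 3:A/C; 6:G/C; 9:A/T; 15:G/A; 17:G/A; 19:T/A; 22:A/G; 25:A/T; 26:T/A; 28:G/T; 33:T/G.
p = 12/33 = 0.363636.
d = −0.75 · ln(1 − (4/3)·0.363636) = −0.75 · ln(0.515152) = −0.75 · (-0.663293) = 0.4975.

0.4975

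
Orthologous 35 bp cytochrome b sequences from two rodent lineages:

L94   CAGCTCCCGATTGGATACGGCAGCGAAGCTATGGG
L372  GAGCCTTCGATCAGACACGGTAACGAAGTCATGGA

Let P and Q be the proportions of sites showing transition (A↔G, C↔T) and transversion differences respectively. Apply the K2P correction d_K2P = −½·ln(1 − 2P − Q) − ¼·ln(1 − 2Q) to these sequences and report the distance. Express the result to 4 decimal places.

0.5499

The sequences differ at positions 1 (C/G, transversion), 5 (T/C, transition), 6 (C/T, transition), 7 (C/T, transition), 12 (T/C, transition), 13 (G/A, transition), 16 (T/C, transition), 21 (C/T, transition), 23 (G/A, transition), 29 (C/T, transition), 30 (T/C, transition), 35 (G/A, transition).
Of the 12 differences, 11 transitions and 1 transversion over 35 sites: P = 11/35 = 0.314286, Q = 1/35 = 0.028571.
d = −0.5·ln(0.342857) − 0.25·ln(0.942858) = −0.5·(-1.070442) − 0.25·(-0.058840) = 0.5499.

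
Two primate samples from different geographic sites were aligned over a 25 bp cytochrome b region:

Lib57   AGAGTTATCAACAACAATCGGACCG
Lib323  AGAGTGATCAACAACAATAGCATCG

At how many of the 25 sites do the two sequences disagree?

4

Differing sites — 6:T/G; 19:C/A; 21:G/C; 23:C/T.
That gives 4 mismatches out of 25 aligned sites, so the Hamming distance is 4.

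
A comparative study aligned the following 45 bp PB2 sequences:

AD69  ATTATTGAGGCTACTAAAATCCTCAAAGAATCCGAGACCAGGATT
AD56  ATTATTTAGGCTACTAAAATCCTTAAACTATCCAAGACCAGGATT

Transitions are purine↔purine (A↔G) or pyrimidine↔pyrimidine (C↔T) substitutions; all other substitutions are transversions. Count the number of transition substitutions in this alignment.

2

Mismatches occur at site 7 (G→T, transversion), site 24 (C→T, transition), site 28 (G→C, transversion), site 29 (A→T, transversion), site 34 (G→A, transition).
Of the 5 differences, 2 transitions and 3 transversions, so the answer is 2.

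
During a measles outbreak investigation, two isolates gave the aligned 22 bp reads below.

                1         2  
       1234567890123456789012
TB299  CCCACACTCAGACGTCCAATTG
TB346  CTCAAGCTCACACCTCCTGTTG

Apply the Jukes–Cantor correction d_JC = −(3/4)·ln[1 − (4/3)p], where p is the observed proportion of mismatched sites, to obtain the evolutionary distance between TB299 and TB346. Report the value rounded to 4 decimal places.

0.4141

The sequences differ at positions 2 (C/T), 5 (C/A), 6 (A/G), 11 (G/C), 14 (G/C), 18 (A/T), 19 (A/G).
p = 7/22 = 0.318182.
d = −0.75 · ln(1 − (4/3)·0.318182) = −0.75 · ln(0.575757) = −0.75 · (-0.552070) = 0.4141.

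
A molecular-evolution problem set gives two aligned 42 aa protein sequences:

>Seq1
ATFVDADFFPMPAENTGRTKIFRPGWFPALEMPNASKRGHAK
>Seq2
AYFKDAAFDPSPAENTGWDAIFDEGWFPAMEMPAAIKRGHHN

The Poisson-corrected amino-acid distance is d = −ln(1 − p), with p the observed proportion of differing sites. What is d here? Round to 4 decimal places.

The sequences differ at positions 2 (T/Y), 4 (V/K), 7 (D/A), 9 (F/D), 11 (M/S), 18 (R/W), 19 (T/D), 20 (K/A), 23 (R/D), 24 (P/E), 30 (L/M), 34 (N/A), 36 (S/I), 41 (A/H), 42 (K/N).
p = 15/42 = 0.357143.
d = −ln(1 − 0.357143) = −ln(0.642857) = 0.4418.

0.4418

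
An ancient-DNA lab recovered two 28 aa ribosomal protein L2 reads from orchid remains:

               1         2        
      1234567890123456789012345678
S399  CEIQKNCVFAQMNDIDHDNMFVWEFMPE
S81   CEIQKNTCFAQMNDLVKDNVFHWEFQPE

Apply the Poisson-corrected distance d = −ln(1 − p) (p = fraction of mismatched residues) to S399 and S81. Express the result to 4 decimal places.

0.3365

Mismatches occur at site 7 (C→T), site 8 (V→C), site 15 (I→L), site 16 (D→V), site 17 (H→K), site 20 (M→V), site 22 (V→H), site 26 (M→Q).
p = 8/28 = 0.285714.
d = −ln(1 − 0.285714) = −ln(0.714286) = 0.3365.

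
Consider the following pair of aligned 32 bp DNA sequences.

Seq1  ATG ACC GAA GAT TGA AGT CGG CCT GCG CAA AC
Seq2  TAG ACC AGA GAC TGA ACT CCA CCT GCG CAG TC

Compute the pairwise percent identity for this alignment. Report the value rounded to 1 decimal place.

68.8%

Differing sites — 1:A/T; 2:T/A; 7:G/A; 8:A/G; 12:T/C; 17:G/C; 20:G/C; 21:G/A; 30:A/G; 31:A/T.
22 of the 32 sites match, so the percent identity is 22/32 × 100 = 68.8%.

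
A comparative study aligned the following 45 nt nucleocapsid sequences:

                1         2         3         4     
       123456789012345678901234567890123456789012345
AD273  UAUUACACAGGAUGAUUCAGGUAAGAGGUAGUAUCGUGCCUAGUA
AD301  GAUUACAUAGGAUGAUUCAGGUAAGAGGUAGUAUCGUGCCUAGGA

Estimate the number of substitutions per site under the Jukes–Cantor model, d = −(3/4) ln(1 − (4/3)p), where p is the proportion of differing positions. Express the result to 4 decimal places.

Differing sites — 1:U/G; 8:C/U; 44:U/G.
p = 3/45 = 0.066667.
d = −0.75 · ln(1 − (4/3)·0.066667) = −0.75 · ln(0.911111) = −0.75 · (-0.093091) = 0.0698.

0.0698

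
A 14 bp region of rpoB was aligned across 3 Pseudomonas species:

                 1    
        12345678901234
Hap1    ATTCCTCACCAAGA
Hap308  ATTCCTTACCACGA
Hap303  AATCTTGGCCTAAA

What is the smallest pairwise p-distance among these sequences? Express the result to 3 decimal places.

0.143

Pairwise Hamming distances:
  Hap1 vs Hap308: 2
  Hap1 vs Hap303: 6
  Hap308 vs Hap303: 7
The smallest is 2 mismatches, between Hap1 and Hap308; p = 2/14 = 0.143.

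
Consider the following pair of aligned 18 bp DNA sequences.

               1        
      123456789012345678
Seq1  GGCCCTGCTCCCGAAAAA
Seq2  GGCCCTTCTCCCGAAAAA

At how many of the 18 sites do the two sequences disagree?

A single mismatch occurs at site 7 (G→T).
That gives 1 mismatch out of 18 aligned sites, so the Hamming distance is 1.

1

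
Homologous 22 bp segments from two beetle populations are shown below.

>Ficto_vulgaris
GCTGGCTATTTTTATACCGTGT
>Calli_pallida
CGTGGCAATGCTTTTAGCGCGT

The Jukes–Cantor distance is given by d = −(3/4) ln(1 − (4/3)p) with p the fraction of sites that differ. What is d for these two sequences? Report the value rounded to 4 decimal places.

0.4975

Differing sites — 1:G/C; 2:C/G; 7:T/A; 10:T/G; 11:T/C; 14:A/T; 17:C/G; 20:T/C.
p = 8/22 = 0.363636.
d = −0.75 · ln(1 − (4/3)·0.363636) = −0.75 · ln(0.515152) = −0.75 · (-0.663293) = 0.4975.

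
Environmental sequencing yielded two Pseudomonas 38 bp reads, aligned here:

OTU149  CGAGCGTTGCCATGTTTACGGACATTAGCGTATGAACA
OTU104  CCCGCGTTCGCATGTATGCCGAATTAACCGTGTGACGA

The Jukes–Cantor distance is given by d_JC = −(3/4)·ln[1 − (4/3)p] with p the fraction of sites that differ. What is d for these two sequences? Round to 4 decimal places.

Mismatches occur at site 2 (G→C), site 3 (A→C), site 9 (G→C), site 10 (C→G), site 16 (T→A), site 18 (A→G), site 20 (G→C), site 23 (C→A), site 24 (A→T), site 26 (T→A), site 28 (G→C), site 32 (A→G), site 36 (A→C), site 37 (C→G).
p = 14/38 = 0.368421.
d = −0.75 · ln(1 − (4/3)·0.368421) = −0.75 · ln(0.508772) = −0.75 · (-0.675755) = 0.5068.

0.5068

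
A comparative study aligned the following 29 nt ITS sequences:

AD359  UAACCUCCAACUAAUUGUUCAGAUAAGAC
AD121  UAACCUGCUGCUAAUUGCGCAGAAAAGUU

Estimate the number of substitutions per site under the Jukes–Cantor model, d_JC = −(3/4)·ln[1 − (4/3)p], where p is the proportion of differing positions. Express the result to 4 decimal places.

Differing sites — 7:C/G; 9:A/U; 10:A/G; 18:U/C; 19:U/G; 24:U/A; 28:A/U; 29:C/U.
p = 8/29 = 0.275862.
d = −0.75 · ln(1 − (4/3)·0.275862) = −0.75 · ln(0.632184) = −0.75 · (-0.458575) = 0.3439.

0.3439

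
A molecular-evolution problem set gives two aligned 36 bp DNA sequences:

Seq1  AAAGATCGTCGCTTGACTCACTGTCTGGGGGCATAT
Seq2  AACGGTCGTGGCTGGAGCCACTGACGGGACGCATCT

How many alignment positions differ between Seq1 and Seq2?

11

The sequences differ at positions 3 (A/C), 5 (A/G), 10 (C/G), 14 (T/G), 17 (C/G), 18 (T/C), 24 (T/A), 26 (T/G), 29 (G/A), 30 (G/C), 35 (A/C).
That gives 11 mismatches out of 36 aligned sites, so the Hamming distance is 11.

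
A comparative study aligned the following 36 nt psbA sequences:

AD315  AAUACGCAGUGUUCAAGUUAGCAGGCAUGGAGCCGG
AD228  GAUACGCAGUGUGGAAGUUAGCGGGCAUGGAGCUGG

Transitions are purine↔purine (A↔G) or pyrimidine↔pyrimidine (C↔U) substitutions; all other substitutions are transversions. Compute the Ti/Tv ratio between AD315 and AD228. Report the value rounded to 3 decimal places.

1.500

Mismatches occur at site 1 (A→G, transition), site 13 (U→G, transversion), site 14 (C→G, transversion), site 23 (A→G, transition), site 34 (C→U, transition).
Of the 5 differences, 3 transitions and 2 transversions, so Ti/Tv = 3/2 = 1.500.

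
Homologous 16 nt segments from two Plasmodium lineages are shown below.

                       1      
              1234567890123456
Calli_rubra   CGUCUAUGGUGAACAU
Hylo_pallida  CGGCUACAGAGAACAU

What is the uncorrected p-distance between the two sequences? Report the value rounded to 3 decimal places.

0.250

Differing sites — 3:U/G; 7:U/C; 8:G/A; 10:U/A.
There are 4 differences over 16 sites, so p = 4/16 = 0.250.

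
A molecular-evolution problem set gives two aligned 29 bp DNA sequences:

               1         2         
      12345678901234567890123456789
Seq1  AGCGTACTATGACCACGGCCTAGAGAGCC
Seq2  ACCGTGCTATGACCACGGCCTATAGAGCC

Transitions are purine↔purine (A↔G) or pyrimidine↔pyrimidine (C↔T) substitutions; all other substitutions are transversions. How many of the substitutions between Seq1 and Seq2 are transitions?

1

Mismatches occur at site 2 (G↔C, transversion), site 6 (A↔G, transition), site 23 (G↔T, transversion).
Of the 3 differences, 1 transition and 2 transversions, so the answer is 1.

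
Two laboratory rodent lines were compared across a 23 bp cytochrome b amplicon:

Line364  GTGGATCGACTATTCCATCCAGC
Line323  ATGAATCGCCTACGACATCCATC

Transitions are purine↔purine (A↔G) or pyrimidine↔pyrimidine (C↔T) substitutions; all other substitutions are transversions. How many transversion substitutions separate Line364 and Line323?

4

Differing sites — 1:G/A (Ti); 4:G/A (Ti); 9:A/C (Tv); 13:T/C (Ti); 14:T/G (Tv); 15:C/A (Tv); 22:G/T (Tv).
Of the 7 differences, 3 transitions and 4 transversions, so the answer is 4.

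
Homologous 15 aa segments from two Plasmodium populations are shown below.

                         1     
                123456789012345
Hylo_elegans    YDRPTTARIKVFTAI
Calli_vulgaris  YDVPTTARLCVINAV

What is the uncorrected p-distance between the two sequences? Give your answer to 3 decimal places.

0.400

Mismatches occur at site 3 (R→V), site 9 (I→L), site 10 (K→C), site 12 (F→I), site 13 (T→N), site 15 (I→V).
There are 6 differences over 15 sites, so p = 6/15 = 0.400.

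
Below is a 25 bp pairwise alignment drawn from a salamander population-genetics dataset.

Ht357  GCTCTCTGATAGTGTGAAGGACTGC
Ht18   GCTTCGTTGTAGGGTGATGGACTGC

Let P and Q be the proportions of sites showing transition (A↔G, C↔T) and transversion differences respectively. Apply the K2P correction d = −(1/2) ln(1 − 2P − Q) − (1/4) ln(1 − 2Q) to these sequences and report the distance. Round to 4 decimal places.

0.3518

The sequences differ at positions 4 (C/T, transition), 5 (T/C, transition), 6 (C/G, transversion), 8 (G/T, transversion), 9 (A/G, transition), 13 (T/G, transversion), 18 (A/T, transversion).
Of the 7 differences, 3 transitions and 4 transversions over 25 sites: P = 3/25 = 0.120000, Q = 4/25 = 0.160000.
d = −0.5·ln(0.600000) − 0.25·ln(0.680000) = −0.5·(-0.510826) − 0.25·(-0.385662) = 0.3518.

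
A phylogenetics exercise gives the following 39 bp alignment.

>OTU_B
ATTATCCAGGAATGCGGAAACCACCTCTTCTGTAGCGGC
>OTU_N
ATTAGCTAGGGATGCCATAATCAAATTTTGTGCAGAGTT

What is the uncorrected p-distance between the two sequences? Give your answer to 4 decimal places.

0.3846

Mismatches occur at site 5 (T→G), site 7 (C→T), site 11 (A→G), site 16 (G→C), site 17 (G→A), site 18 (A→T), site 21 (C→T), site 24 (C→A), site 25 (C→A), site 27 (C→T), site 30 (C→G), site 33 (T→C), site 36 (C→A), site 38 (G→T), site 39 (C→T).
There are 15 differences over 39 sites, so p = 15/39 = 0.3846.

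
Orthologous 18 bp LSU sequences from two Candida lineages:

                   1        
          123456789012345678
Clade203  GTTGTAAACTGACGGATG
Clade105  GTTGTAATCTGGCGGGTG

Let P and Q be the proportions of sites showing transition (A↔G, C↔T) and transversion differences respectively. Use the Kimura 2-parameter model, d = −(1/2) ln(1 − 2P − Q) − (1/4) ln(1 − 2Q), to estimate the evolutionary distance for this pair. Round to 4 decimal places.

0.1922

Mismatches occur at site 8 (A/T, transversion), site 12 (A/G, transition), site 16 (A/G, transition).
Of the 3 differences, 2 transitions and 1 transversion over 18 sites: P = 2/18 = 0.111111, Q = 1/18 = 0.055556.
d = −0.5·ln(0.722222) − 0.25·ln(0.888888) = −0.5·(-0.325423) − 0.25·(-0.117784) = 0.1922.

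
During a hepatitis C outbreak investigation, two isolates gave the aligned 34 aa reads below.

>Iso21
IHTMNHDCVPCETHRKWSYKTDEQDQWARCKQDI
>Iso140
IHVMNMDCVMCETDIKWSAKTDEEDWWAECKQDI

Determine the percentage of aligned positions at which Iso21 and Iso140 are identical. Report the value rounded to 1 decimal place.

73.5%

The sequences differ at positions 3 (T/V), 6 (H/M), 10 (P/M), 14 (H/D), 15 (R/I), 19 (Y/A), 24 (Q/E), 26 (Q/W), 29 (R/E).
25 of the 34 sites match, so the percent identity is 25/34 × 100 = 73.5%.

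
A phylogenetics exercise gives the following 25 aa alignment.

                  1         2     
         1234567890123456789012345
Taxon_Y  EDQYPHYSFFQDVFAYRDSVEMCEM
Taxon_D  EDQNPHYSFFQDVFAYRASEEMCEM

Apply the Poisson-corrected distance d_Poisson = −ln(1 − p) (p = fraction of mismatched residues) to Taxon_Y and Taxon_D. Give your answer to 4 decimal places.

Mismatches occur at site 4 (Y↔N), site 18 (D↔A), site 20 (V↔E).
p = 3/25 = 0.120000.
d = −ln(1 − 0.120000) = −ln(0.880000) = 0.1278.

0.1278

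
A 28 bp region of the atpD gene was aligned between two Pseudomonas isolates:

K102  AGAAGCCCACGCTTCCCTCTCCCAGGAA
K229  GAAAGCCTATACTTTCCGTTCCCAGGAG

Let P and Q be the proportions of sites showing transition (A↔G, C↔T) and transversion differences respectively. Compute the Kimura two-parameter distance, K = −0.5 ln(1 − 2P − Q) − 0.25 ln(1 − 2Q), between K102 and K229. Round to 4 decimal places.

0.4857

The sequences differ at positions 1 (A/G, transition), 2 (G/A, transition), 8 (C/T, transition), 10 (C/T, transition), 11 (G/A, transition), 15 (C/T, transition), 18 (T/G, transversion), 19 (C/T, transition), 28 (A/G, transition).
Of the 9 differences, 8 transitions and 1 transversion over 28 sites: P = 8/28 = 0.285714, Q = 1/28 = 0.035714.
d = −0.5·ln(0.392858) − 0.25·ln(0.928572) = −0.5·(-0.934307) − 0.25·(-0.074107) = 0.4857.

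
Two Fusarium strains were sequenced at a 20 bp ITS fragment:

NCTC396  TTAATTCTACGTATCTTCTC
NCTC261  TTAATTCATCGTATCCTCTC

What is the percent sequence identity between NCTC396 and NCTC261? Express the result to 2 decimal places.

Mismatches occur at site 8 (T/A), site 9 (A/T), site 16 (T/C).
17 of the 20 sites match, so the percent identity is 17/20 × 100 = 85.00%.

85.00%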